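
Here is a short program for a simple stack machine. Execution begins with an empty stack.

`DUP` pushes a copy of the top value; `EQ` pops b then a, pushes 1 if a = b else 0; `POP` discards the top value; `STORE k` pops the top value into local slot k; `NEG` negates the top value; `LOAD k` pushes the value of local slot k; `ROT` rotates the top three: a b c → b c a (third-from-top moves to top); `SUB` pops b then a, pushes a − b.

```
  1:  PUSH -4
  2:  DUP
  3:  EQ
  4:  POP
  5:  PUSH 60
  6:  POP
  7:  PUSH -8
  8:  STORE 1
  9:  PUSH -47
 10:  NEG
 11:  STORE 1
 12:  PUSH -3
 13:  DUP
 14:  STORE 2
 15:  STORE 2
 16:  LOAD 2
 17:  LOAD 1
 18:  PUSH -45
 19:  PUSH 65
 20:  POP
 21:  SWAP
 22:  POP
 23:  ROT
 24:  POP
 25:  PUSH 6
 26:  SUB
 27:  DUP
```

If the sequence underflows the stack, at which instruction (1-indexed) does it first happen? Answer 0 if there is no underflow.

PUSH -4  : -4
DUP      : -4 -4
EQ       : 1
POP      : (empty)
PUSH 60  : 60
POP      : (empty)
PUSH -8  : -8
STORE 1  : (empty)
PUSH -47 : -47
NEG      : 47
STORE 1  : (empty)
PUSH -3  : -3
DUP      : -3 -3
STORE 2  : -3
STORE 2  : (empty)
LOAD 2   : -3
LOAD 1   : -3 47
PUSH -45 : -3 47 -45
PUSH 65  : -3 47 -45 65
POP      : -3 47 -45
SWAP     : -3 -45 47
POP      : -3 -45
ROT  — needs 3 operands, stack has 2 → underflow

23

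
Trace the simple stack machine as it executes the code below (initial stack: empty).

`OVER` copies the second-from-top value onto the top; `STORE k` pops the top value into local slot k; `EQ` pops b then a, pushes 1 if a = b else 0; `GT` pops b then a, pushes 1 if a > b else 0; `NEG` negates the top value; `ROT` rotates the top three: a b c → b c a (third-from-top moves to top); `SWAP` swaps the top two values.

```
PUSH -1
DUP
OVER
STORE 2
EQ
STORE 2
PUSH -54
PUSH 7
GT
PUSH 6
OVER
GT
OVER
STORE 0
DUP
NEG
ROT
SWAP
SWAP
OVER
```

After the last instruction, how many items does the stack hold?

4

PUSH -1  -> [-1]
DUP      -> [-1, -1]
OVER     -> [-1, -1, -1]
STORE 2  -> [-1, -1]
EQ       -> [1]
STORE 2  -> []
PUSH -54 -> [-54]
PUSH 7   -> [-54, 7]
GT       -> [0]
PUSH 6   -> [0, 6]
OVER     -> [0, 6, 0]
GT       -> [0, 1]
OVER     -> [0, 1, 0]
STORE 0  -> [0, 1]
DUP      -> [0, 1, 1]
NEG      -> [0, 1, -1]
ROT      -> [1, -1, 0]
SWAP     -> [1, 0, -1]
SWAP     -> [1, -1, 0]
OVER     -> [1, -1, 0, -1]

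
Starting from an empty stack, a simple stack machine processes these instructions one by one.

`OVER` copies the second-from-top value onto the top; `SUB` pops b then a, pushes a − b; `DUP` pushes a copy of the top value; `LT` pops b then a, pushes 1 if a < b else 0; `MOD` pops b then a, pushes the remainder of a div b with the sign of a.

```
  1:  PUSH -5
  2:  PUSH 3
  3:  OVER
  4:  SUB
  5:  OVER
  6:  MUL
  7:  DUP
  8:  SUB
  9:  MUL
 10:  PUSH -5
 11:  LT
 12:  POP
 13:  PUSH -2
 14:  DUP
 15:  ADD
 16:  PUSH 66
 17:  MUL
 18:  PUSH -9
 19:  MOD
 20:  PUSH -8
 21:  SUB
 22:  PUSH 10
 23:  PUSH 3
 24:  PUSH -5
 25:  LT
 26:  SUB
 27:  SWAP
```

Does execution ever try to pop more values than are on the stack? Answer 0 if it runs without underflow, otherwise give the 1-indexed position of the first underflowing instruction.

0

PUSH -5 → [-5]
PUSH 3  → [-5, 3]
OVER    → [-5, 3, -5]
SUB     → [-5, 8]
OVER    → [-5, 8, -5]
MUL     → [-5, -40]
DUP     → [-5, -40, -40]
SUB     → [-5, 0]
MUL     → [0]
PUSH -5 → [0, -5]
LT      → [0]
POP     → []
PUSH -2 → [-2]
DUP     → [-2, -2]
ADD     → [-4]
PUSH 66 → [-4, 66]
MUL     → [-264]
PUSH -9 → [-264, -9]
MOD     → [-3]
PUSH -8 → [-3, -8]
SUB     → [5]
PUSH 10 → [5, 10]
PUSH 3  → [5, 10, 3]
PUSH -5 → [5, 10, 3, -5]
LT      → [5, 10, 0]
SUB     → [5, 10]
SWAP    → [10, 5]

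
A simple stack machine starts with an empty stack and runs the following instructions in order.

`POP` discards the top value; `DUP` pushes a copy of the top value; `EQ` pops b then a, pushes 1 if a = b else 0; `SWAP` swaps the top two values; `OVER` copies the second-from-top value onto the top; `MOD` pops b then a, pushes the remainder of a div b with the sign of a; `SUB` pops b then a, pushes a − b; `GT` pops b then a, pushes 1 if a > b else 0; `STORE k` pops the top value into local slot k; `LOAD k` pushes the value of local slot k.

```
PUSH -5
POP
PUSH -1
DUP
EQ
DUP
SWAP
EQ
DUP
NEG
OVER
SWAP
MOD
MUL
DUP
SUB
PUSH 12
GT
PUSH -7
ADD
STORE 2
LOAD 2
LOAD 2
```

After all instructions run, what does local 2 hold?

PUSH -5  -5
POP      (empty)
PUSH -1  -1
DUP      -1 -1
EQ       1
DUP      1 1
SWAP     1 1
EQ       1
DUP      1 1
NEG      1 -1
OVER     1 -1 1
SWAP     1 1 -1
MOD      1 0
MUL      0
DUP      0 0
SUB      0
PUSH 12  0 12
GT       0
PUSH -7  0 -7
ADD      -7
STORE 2  (empty)
LOAD 2   -7
LOAD 2   -7 -7

-7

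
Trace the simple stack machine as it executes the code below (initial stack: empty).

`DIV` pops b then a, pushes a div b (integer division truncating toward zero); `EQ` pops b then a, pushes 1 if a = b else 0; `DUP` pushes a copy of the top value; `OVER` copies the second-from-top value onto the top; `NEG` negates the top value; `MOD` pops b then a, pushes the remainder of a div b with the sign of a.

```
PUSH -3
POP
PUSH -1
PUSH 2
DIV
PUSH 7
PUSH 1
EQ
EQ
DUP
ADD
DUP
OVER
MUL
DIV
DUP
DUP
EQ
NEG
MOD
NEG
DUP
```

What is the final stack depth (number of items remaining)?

PUSH -3 → -3
POP     → (empty)
PUSH -1 → -1
PUSH 2  → -1 2
DIV     → 0
PUSH 7  → 0 7
PUSH 1  → 0 7 1
EQ      → 0 0
EQ      → 1
DUP     → 1 1
ADD     → 2
DUP     → 2 2
OVER    → 2 2 2
MUL     → 2 4
DIV     → 0
DUP     → 0 0
DUP     → 0 0 0
EQ      → 0 1
NEG     → 0 -1
MOD     → 0
NEG     → 0
DUP     → 0 0

2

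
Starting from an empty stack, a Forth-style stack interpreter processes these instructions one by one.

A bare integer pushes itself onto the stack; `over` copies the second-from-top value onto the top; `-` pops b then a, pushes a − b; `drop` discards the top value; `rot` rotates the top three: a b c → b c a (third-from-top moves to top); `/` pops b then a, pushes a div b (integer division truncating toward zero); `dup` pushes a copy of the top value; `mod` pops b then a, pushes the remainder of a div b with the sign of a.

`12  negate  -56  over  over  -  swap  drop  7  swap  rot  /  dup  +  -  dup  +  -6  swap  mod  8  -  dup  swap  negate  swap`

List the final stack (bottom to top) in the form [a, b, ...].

12      12
negate  -12
-56     -12 -56
over    -12 -56 -12
over    -12 -56 -12 -56
-       -12 -56 44
swap    -12 44 -56
drop    -12 44
7       -12 44 7
swap    -12 7 44
rot     7 44 -12
/       7 -3
dup     7 -3 -3
+       7 -6
-       13
dup     13 13
+       26
-6      26 -6
swap    -6 26
mod     -6
8       -6 8
-       -14
dup     -14 -14
swap    -14 -14
negate  -14 14
swap    14 -14

[14, -14]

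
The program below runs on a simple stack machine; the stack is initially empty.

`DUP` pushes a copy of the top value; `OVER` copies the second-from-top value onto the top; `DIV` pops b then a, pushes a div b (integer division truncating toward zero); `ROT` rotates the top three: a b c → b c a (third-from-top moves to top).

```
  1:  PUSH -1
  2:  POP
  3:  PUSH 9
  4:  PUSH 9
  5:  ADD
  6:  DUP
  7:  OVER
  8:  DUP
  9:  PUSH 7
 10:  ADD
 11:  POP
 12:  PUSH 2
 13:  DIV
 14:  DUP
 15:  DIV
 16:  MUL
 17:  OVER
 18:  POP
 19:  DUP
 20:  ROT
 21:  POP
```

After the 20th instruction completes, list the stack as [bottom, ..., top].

PUSH -1 -> -1
POP     -> (empty)
PUSH 9  -> 9
PUSH 9  -> 9 9
ADD     -> 18
DUP     -> 18 18
OVER    -> 18 18 18
DUP     -> 18 18 18 18
PUSH 7  -> 18 18 18 18 7
ADD     -> 18 18 18 25
POP     -> 18 18 18
PUSH 2  -> 18 18 18 2
DIV     -> 18 18 9
DUP     -> 18 18 9 9
DIV     -> 18 18 1
MUL     -> 18 18
OVER    -> 18 18 18
POP     -> 18 18
DUP     -> 18 18 18
ROT     -> 18 18 18

[18, 18, 18]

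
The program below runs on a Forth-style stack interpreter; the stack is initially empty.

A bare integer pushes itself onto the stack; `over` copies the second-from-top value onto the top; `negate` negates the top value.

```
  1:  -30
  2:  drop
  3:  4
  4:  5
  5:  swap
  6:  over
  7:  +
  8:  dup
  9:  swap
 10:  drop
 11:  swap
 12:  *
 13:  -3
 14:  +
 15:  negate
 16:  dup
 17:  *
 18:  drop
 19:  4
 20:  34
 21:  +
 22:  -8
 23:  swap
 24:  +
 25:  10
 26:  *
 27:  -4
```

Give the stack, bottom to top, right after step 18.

-30    → -30
drop   → (empty)
4      → 4
5      → 4 5
swap   → 5 4
over   → 5 4 5
+      → 5 9
dup    → 5 9 9
swap   → 5 9 9
drop   → 5 9
swap   → 9 5
*      → 45
-3     → 45 -3
+      → 42
negate → -42
dup    → -42 -42
*      → 1764
drop   → (empty)

[]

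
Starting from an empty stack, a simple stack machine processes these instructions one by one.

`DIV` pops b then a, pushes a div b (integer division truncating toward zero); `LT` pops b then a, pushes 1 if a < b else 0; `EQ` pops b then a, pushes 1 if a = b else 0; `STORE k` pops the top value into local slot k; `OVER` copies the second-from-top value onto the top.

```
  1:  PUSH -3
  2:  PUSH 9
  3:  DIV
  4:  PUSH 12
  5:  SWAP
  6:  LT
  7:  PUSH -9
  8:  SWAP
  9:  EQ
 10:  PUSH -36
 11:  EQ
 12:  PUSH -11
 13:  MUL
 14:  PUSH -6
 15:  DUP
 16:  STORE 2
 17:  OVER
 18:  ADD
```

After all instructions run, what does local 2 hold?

PUSH -3   [-3]
PUSH 9    [-3, 9]
DIV       [0]
PUSH 12   [0, 12]
SWAP      [12, 0]
LT        [0]
PUSH -9   [0, -9]
SWAP      [-9, 0]
EQ        [0]
PUSH -36  [0, -36]
EQ        [0]
PUSH -11  [0, -11]
MUL       [0]
PUSH -6   [0, -6]
DUP       [0, -6, -6]
STORE 2   [0, -6]
OVER      [0, -6, 0]
ADD       [0, -6]

-6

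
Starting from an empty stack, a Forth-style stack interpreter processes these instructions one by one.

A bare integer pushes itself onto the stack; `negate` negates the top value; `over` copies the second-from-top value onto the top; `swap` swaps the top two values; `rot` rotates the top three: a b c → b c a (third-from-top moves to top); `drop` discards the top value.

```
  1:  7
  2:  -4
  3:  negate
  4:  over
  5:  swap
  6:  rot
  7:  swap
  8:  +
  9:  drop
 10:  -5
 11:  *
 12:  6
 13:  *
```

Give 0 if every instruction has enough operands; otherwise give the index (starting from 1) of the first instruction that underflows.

7       7
-4      7 -4
negate  7 4
over    7 4 7
swap    7 7 4
rot     7 4 7
swap    7 7 4
+       7 11
drop    7
-5      7 -5
*       -35
6       -35 6
*       -210

0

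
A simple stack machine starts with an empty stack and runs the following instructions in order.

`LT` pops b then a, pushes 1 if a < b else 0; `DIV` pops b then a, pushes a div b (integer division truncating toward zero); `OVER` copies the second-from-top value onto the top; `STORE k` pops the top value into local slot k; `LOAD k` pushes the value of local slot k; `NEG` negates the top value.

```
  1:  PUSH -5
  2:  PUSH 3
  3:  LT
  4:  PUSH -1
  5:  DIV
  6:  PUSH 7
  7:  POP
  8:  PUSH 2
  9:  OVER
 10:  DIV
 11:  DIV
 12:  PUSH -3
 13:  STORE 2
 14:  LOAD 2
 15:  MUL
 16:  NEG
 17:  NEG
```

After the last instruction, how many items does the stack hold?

1

PUSH -5 : -5
PUSH 3  : -5 3
LT      : 1
PUSH -1 : 1 -1
DIV     : -1
PUSH 7  : -1 7
POP     : -1
PUSH 2  : -1 2
OVER    : -1 2 -1
DIV     : -1 -2
DIV     : 0
PUSH -3 : 0 -3
STORE 2 : 0
LOAD 2  : 0 -3
MUL     : 0
NEG     : 0
NEG     : 0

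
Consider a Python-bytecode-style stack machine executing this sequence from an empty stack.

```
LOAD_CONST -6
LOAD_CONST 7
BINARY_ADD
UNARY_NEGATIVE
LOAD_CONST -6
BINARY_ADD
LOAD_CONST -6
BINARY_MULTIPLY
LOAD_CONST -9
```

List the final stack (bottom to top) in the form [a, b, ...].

LOAD_CONST -6   → [-6]
LOAD_CONST 7    → [-6, 7]
BINARY_ADD      → [1]
UNARY_NEGATIVE  → [-1]
LOAD_CONST -6   → [-1, -6]
BINARY_ADD      → [-7]
LOAD_CONST -6   → [-7, -6]
BINARY_MULTIPLY → [42]
LOAD_CONST -9   → [42, -9]

[42, -9]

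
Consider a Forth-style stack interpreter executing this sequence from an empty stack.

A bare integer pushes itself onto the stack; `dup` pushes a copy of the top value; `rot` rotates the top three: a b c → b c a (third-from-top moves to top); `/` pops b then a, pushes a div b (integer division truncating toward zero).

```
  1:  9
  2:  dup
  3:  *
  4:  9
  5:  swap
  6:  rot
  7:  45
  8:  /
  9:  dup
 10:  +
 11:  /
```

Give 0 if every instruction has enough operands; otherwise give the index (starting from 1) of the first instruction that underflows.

9    : 9
dup  : 9 9
*    : 81
9    : 81 9
swap : 9 81
rot  — needs 3 operands, stack has 2 → underflow

6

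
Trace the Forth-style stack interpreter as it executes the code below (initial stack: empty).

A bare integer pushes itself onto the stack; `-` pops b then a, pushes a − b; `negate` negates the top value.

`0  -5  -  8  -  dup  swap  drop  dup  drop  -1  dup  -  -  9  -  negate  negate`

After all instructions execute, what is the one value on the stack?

0      → [0]
-5     → [0, -5]
-      → [5]
8      → [5, 8]
-      → [-3]
dup    → [-3, -3]
swap   → [-3, -3]
drop   → [-3]
dup    → [-3, -3]
drop   → [-3]
-1     → [-3, -1]
dup    → [-3, -1, -1]
-      → [-3, 0]
-      → [-3]
9      → [-3, 9]
-      → [-12]
negate → [12]
negate → [-12]

-12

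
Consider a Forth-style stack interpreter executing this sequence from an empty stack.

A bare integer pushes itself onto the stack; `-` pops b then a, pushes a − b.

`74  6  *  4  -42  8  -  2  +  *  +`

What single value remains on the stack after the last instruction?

74  : 74
6   : 74 6
*   : 444
4   : 444 4
-42 : 444 4 -42
8   : 444 4 -42 8
-   : 444 4 -50
2   : 444 4 -50 2
+   : 444 4 -48
*   : 444 -192
+   : 252

252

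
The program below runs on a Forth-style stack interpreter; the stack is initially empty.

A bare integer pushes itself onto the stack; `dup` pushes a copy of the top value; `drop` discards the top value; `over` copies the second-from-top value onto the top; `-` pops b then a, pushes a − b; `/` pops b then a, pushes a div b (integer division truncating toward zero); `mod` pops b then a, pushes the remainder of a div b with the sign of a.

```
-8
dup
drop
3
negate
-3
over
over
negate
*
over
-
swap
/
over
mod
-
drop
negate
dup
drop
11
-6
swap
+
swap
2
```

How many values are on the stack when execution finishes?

3

-8     → [-8]
dup    → [-8, -8]
drop   → [-8]
3      → [-8, 3]
negate → [-8, -3]
-3     → [-8, -3, -3]
over   → [-8, -3, -3, -3]
over   → [-8, -3, -3, -3, -3]
negate → [-8, -3, -3, -3, 3]
*      → [-8, -3, -3, -9]
over   → [-8, -3, -3, -9, -3]
-      → [-8, -3, -3, -6]
swap   → [-8, -3, -6, -3]
/      → [-8, -3, 2]
over   → [-8, -3, 2, -3]
mod    → [-8, -3, 2]
-      → [-8, -5]
drop   → [-8]
negate → [8]
dup    → [8, 8]
drop   → [8]
11     → [8, 11]
-6     → [8, 11, -6]
swap   → [8, -6, 11]
+      → [8, 5]
swap   → [5, 8]
2      → [5, 8, 2]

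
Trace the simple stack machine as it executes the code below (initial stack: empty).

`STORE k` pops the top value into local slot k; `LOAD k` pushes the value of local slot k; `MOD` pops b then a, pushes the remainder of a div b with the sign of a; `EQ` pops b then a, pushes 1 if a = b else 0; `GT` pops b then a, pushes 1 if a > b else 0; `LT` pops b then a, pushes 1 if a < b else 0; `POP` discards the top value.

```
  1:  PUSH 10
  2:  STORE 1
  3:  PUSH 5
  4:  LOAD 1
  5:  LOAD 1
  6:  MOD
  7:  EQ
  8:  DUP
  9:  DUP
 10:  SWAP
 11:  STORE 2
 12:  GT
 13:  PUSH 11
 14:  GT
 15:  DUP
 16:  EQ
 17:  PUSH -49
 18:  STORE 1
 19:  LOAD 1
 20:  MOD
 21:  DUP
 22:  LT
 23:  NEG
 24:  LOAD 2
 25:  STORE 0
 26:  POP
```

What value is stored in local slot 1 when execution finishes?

-49

PUSH 10   10
STORE 1   (empty)
PUSH 5    5
LOAD 1    5 10
LOAD 1    5 10 10
MOD       5 0
EQ        0
DUP       0 0
DUP       0 0 0
SWAP      0 0 0
STORE 2   0 0
GT        0
PUSH 11   0 11
GT        0
DUP       0 0
EQ        1
PUSH -49  1 -49
STORE 1   1
LOAD 1    1 -49
MOD       1
DUP       1 1
LT        0
NEG       0
LOAD 2    0 0
STORE 0   0
POP       (empty)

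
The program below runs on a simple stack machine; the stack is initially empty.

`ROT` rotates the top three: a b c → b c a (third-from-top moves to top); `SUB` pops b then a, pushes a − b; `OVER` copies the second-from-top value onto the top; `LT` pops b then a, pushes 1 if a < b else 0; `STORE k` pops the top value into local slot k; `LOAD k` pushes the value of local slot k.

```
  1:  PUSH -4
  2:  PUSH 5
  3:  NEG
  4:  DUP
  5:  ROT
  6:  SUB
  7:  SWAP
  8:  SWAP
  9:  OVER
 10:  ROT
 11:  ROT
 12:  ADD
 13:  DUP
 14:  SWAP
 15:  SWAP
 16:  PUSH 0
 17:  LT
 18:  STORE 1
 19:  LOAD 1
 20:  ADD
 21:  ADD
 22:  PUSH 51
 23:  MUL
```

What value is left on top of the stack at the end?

PUSH -4  -4
PUSH 5   -4 5
NEG      -4 -5
DUP      -4 -5 -5
ROT      -5 -5 -4
SUB      -5 -1
SWAP     -1 -5
SWAP     -5 -1
OVER     -5 -1 -5
ROT      -1 -5 -5
ROT      -5 -5 -1
ADD      -5 -6
DUP      -5 -6 -6
SWAP     -5 -6 -6
SWAP     -5 -6 -6
PUSH 0   -5 -6 -6 0
LT       -5 -6 1
STORE 1  -5 -6
LOAD 1   -5 -6 1
ADD      -5 -5
ADD      -10
PUSH 51  -10 51
MUL      -510

-510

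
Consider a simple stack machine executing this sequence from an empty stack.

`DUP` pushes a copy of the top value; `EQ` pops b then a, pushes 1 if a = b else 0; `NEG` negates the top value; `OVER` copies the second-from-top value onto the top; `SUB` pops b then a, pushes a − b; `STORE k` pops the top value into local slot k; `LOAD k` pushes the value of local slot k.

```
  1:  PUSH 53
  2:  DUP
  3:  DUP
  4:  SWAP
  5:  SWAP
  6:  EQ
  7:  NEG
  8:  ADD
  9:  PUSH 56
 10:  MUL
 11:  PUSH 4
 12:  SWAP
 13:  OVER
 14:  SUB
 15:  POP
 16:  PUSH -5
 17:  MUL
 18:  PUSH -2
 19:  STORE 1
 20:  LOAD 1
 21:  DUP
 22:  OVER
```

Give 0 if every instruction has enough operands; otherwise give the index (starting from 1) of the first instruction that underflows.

0

PUSH 53  53
DUP      53 53
DUP      53 53 53
SWAP     53 53 53
SWAP     53 53 53
EQ       53 1
NEG      53 -1
ADD      52
PUSH 56  52 56
MUL      2912
PUSH 4   2912 4
SWAP     4 2912
OVER     4 2912 4
SUB      4 2908
POP      4
PUSH -5  4 -5
MUL      -20
PUSH -2  -20 -2
STORE 1  -20
LOAD 1   -20 -2
DUP      -20 -2 -2
OVER     -20 -2 -2 -2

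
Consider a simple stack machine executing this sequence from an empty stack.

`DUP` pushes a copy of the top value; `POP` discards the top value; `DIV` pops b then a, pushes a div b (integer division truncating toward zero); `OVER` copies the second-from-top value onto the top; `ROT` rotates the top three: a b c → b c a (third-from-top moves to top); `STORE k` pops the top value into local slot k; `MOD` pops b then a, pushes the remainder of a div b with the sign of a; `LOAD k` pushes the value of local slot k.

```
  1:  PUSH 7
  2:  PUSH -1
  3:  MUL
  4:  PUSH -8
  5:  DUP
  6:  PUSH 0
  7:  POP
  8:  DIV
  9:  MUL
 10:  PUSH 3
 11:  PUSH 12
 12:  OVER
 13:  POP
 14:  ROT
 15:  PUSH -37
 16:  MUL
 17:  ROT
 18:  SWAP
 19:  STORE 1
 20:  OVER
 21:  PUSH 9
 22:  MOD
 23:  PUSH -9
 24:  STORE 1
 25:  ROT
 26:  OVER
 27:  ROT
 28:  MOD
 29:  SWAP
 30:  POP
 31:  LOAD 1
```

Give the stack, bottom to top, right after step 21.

[12, 3, 12, 9]

PUSH 7   : 7
PUSH -1  : 7 -1
MUL      : -7
PUSH -8  : -7 -8
DUP      : -7 -8 -8
PUSH 0   : -7 -8 -8 0
POP      : -7 -8 -8
DIV      : -7 1
MUL      : -7
PUSH 3   : -7 3
PUSH 12  : -7 3 12
OVER     : -7 3 12 3
POP      : -7 3 12
ROT      : 3 12 -7
PUSH -37 : 3 12 -7 -37
MUL      : 3 12 259
ROT      : 12 259 3
SWAP     : 12 3 259
STORE 1  : 12 3
OVER     : 12 3 12
PUSH 9   : 12 3 12 9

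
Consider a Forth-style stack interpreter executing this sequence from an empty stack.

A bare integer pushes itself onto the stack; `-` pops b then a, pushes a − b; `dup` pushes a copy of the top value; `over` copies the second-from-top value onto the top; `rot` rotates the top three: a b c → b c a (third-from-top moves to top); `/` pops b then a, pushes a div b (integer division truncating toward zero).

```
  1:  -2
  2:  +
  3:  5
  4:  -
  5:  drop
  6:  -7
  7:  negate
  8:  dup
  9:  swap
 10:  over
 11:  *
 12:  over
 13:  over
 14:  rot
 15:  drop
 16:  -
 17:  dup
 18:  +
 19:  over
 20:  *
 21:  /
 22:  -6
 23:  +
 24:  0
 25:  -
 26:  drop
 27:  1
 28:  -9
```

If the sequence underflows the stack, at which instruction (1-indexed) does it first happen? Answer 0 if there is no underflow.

-2  -2
+  — needs 2 operands, stack has 1 → underflow

2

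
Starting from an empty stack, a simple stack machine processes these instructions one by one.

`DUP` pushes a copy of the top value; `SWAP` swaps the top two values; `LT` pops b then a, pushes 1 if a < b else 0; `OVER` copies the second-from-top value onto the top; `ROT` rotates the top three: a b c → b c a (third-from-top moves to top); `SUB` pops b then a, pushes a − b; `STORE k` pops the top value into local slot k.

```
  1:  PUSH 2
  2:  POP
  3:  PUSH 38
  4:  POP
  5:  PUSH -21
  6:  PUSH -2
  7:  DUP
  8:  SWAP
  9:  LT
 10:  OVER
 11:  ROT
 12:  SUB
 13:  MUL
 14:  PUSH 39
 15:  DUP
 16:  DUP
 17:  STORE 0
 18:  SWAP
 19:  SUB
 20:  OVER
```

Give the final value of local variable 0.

39

PUSH 2   -> 2
POP      -> (empty)
PUSH 38  -> 38
POP      -> (empty)
PUSH -21 -> -21
PUSH -2  -> -21 -2
DUP      -> -21 -2 -2
SWAP     -> -21 -2 -2
LT       -> -21 0
OVER     -> -21 0 -21
ROT      -> 0 -21 -21
SUB      -> 0 0
MUL      -> 0
PUSH 39  -> 0 39
DUP      -> 0 39 39
DUP      -> 0 39 39 39
STORE 0  -> 0 39 39
SWAP     -> 0 39 39
SUB      -> 0 0
OVER     -> 0 0 0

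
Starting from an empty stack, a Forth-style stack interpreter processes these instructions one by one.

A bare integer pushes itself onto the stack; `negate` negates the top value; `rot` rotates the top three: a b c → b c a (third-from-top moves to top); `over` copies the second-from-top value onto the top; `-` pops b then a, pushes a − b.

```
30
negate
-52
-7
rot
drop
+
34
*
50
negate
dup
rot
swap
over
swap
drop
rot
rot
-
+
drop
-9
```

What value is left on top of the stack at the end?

30     → [30]
negate → [-30]
-52    → [-30, -52]
-7     → [-30, -52, -7]
rot    → [-52, -7, -30]
drop   → [-52, -7]
+      → [-59]
34     → [-59, 34]
*      → [-2006]
50     → [-2006, 50]
negate → [-2006, -50]
dup    → [-2006, -50, -50]
rot    → [-50, -50, -2006]
swap   → [-50, -2006, -50]
over   → [-50, -2006, -50, -2006]
swap   → [-50, -2006, -2006, -50]
drop   → [-50, -2006, -2006]
rot    → [-2006, -2006, -50]
rot    → [-2006, -50, -2006]
-      → [-2006, 1956]
+      → [-50]
drop   → []
-9     → [-9]

-9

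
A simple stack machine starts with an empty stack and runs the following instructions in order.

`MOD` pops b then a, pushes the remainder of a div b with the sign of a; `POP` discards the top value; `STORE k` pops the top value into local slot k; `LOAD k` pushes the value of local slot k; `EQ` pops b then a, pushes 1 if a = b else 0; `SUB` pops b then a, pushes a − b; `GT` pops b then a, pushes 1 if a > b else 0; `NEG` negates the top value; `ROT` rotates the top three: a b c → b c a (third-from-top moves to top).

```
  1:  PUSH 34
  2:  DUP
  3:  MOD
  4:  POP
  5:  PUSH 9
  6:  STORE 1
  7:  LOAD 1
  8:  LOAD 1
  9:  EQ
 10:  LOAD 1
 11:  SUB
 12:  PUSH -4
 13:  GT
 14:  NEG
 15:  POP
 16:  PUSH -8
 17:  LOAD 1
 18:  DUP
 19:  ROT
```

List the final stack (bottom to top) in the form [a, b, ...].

PUSH 34  34
DUP      34 34
MOD      0
POP      (empty)
PUSH 9   9
STORE 1  (empty)
LOAD 1   9
LOAD 1   9 9
EQ       1
LOAD 1   1 9
SUB      -8
PUSH -4  -8 -4
GT       0
NEG      0
POP      (empty)
PUSH -8  -8
LOAD 1   -8 9
DUP      -8 9 9
ROT      9 9 -8

[9, 9, -8]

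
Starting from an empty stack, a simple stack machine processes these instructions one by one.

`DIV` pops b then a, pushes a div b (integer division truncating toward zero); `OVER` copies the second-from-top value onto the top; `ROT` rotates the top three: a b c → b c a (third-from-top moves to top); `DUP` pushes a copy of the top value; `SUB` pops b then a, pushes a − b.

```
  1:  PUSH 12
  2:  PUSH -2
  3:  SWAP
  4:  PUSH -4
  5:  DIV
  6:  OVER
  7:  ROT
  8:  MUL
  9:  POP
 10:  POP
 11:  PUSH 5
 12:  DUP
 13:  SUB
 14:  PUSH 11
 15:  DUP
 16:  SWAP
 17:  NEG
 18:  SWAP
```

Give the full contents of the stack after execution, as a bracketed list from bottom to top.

[0, -11, 11]

PUSH 12  12
PUSH -2  12 -2
SWAP     -2 12
PUSH -4  -2 12 -4
DIV      -2 -3
OVER     -2 -3 -2
ROT      -3 -2 -2
MUL      -3 4
POP      -3
POP      (empty)
PUSH 5   5
DUP      5 5
SUB      0
PUSH 11  0 11
DUP      0 11 11
SWAP     0 11 11
NEG      0 11 -11
SWAP     0 -11 11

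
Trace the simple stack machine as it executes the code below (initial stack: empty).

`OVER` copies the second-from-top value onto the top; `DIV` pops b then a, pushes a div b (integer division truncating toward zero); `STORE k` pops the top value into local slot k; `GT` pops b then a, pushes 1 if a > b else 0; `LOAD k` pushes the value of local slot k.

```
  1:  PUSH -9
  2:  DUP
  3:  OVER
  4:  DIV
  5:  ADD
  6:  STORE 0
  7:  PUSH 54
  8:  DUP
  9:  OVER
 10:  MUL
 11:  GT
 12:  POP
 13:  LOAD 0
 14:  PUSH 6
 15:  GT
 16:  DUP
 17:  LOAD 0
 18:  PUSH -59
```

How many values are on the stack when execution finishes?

4

PUSH -9  -> [-9]
DUP      -> [-9, -9]
OVER     -> [-9, -9, -9]
DIV      -> [-9, 1]
ADD      -> [-8]
STORE 0  -> []
PUSH 54  -> [54]
DUP      -> [54, 54]
OVER     -> [54, 54, 54]
MUL      -> [54, 2916]
GT       -> [0]
POP      -> []
LOAD 0   -> [-8]
PUSH 6   -> [-8, 6]
GT       -> [0]
DUP      -> [0, 0]
LOAD 0   -> [0, 0, -8]
PUSH -59 -> [0, 0, -8, -59]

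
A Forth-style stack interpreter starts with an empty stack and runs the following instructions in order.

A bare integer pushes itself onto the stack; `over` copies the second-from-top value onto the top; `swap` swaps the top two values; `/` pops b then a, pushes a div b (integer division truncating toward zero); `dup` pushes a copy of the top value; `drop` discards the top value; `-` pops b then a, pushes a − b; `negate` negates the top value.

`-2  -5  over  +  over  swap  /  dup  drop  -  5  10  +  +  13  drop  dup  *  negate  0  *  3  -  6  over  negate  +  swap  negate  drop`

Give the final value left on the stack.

9

-2     → -2
-5     → -2 -5
over   → -2 -5 -2
+      → -2 -7
over   → -2 -7 -2
swap   → -2 -2 -7
/      → -2 0
dup    → -2 0 0
drop   → -2 0
-      → -2
5      → -2 5
10     → -2 5 10
+      → -2 15
+      → 13
13     → 13 13
drop   → 13
dup    → 13 13
*      → 169
negate → -169
0      → -169 0
*      → 0
3      → 0 3
-      → -3
6      → -3 6
over   → -3 6 -3
negate → -3 6 3
+      → -3 9
swap   → 9 -3
negate → 9 3
drop   → 9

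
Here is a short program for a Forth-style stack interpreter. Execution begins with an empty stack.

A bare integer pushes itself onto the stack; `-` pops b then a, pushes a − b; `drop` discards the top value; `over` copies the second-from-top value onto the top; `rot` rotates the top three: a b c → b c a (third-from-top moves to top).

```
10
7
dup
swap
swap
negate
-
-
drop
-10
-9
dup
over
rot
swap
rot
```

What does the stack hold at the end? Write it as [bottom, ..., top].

[-10, -9, -9, -9]

10     → [10]
7      → [10, 7]
dup    → [10, 7, 7]
swap   → [10, 7, 7]
swap   → [10, 7, 7]
negate → [10, 7, -7]
-      → [10, 14]
-      → [-4]
drop   → []
-10    → [-10]
-9     → [-10, -9]
dup    → [-10, -9, -9]
over   → [-10, -9, -9, -9]
rot    → [-10, -9, -9, -9]
swap   → [-10, -9, -9, -9]
rot    → [-10, -9, -9, -9]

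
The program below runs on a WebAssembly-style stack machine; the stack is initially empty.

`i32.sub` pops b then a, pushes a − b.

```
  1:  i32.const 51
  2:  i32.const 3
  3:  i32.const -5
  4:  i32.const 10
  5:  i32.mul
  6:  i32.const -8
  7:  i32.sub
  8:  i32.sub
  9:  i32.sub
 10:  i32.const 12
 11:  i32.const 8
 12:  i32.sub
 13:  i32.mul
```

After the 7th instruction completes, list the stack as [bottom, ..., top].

[51, 3, -42]

i32.const 51 → 51
i32.const 3  → 51 3
i32.const -5 → 51 3 -5
i32.const 10 → 51 3 -5 10
i32.mul      → 51 3 -50
i32.const -8 → 51 3 -50 -8
i32.sub      → 51 3 -42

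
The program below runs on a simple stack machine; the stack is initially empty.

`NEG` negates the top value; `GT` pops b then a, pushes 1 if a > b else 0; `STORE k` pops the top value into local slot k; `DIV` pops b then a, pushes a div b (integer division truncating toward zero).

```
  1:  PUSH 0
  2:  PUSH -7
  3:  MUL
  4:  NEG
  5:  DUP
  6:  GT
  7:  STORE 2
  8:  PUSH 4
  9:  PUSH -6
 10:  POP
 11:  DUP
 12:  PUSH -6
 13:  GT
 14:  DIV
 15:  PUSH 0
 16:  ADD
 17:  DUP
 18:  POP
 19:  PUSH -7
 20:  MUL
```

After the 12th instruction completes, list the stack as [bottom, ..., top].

[4, 4, -6]

PUSH 0   0
PUSH -7  0 -7
MUL      0
NEG      0
DUP      0 0
GT       0
STORE 2  (empty)
PUSH 4   4
PUSH -6  4 -6
POP      4
DUP      4 4
PUSH -6  4 4 -6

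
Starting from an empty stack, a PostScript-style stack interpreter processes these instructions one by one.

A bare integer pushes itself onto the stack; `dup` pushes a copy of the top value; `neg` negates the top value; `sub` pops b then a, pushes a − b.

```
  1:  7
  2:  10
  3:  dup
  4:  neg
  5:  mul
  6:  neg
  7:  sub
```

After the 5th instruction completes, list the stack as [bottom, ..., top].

7   → [7]
10  → [7, 10]
dup → [7, 10, 10]
neg → [7, 10, -10]
mul → [7, -100]

[7, -100]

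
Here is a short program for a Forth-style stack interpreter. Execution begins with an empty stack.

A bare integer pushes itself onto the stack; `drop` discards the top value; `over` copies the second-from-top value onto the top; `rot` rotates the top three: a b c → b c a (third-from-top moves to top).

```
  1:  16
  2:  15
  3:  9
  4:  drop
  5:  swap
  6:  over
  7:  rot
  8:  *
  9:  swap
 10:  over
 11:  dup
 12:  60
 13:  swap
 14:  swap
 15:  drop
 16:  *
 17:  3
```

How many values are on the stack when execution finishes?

16   → 16
15   → 16 15
9    → 16 15 9
drop → 16 15
swap → 15 16
over → 15 16 15
rot  → 16 15 15
*    → 16 225
swap → 225 16
over → 225 16 225
dup  → 225 16 225 225
60   → 225 16 225 225 60
swap → 225 16 225 60 225
swap → 225 16 225 225 60
drop → 225 16 225 225
*    → 225 16 50625
3    → 225 16 50625 3

4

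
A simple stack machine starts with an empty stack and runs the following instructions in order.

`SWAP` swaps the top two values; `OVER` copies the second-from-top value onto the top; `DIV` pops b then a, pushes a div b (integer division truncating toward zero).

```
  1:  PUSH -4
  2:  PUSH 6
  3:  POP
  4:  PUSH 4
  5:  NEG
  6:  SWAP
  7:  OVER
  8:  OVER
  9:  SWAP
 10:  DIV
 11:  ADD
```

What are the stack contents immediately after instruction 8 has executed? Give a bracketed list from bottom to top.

[-4, -4, -4, -4]

PUSH -4 : -4
PUSH 6  : -4 6
POP     : -4
PUSH 4  : -4 4
NEG     : -4 -4
SWAP    : -4 -4
OVER    : -4 -4 -4
OVER    : -4 -4 -4 -4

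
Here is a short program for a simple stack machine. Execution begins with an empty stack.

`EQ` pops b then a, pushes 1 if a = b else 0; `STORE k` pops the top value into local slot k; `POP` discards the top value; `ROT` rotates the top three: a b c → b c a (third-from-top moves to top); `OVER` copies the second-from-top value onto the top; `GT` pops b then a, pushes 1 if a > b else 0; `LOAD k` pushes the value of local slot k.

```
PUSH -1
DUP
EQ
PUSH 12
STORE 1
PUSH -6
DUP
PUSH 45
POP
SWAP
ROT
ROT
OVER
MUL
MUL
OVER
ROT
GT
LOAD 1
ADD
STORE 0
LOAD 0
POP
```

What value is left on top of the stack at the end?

PUSH -1 -> [-1]
DUP     -> [-1, -1]
EQ      -> [1]
PUSH 12 -> [1, 12]
STORE 1 -> [1]
PUSH -6 -> [1, -6]
DUP     -> [1, -6, -6]
PUSH 45 -> [1, -6, -6, 45]
POP     -> [1, -6, -6]
SWAP    -> [1, -6, -6]
ROT     -> [-6, -6, 1]
ROT     -> [-6, 1, -6]
OVER    -> [-6, 1, -6, 1]
MUL     -> [-6, 1, -6]
MUL     -> [-6, -6]
OVER    -> [-6, -6, -6]
ROT     -> [-6, -6, -6]
GT      -> [-6, 0]
LOAD 1  -> [-6, 0, 12]
ADD     -> [-6, 12]
STORE 0 -> [-6]
LOAD 0  -> [-6, 12]
POP     -> [-6]

-6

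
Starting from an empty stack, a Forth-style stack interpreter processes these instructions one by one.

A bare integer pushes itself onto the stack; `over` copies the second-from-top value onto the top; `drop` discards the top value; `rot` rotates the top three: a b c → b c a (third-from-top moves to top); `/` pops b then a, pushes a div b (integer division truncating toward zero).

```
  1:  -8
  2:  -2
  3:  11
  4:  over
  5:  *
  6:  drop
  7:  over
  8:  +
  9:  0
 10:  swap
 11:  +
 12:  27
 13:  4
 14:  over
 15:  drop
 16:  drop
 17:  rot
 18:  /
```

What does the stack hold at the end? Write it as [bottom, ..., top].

-8   -> -8
-2   -> -8 -2
11   -> -8 -2 11
over -> -8 -2 11 -2
*    -> -8 -2 -22
drop -> -8 -2
over -> -8 -2 -8
+    -> -8 -10
0    -> -8 -10 0
swap -> -8 0 -10
+    -> -8 -10
27   -> -8 -10 27
4    -> -8 -10 27 4
over -> -8 -10 27 4 27
drop -> -8 -10 27 4
drop -> -8 -10 27
rot  -> -10 27 -8
/    -> -10 -3

[-10, -3]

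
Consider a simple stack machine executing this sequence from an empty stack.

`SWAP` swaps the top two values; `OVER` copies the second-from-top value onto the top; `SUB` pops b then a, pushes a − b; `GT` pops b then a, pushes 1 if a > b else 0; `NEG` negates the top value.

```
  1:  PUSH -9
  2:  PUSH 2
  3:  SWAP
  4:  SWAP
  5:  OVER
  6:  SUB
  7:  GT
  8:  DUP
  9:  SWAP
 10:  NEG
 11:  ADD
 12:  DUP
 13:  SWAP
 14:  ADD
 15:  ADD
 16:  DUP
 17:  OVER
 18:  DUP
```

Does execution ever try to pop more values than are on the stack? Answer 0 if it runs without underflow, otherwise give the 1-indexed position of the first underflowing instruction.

PUSH -9  [-9]
PUSH 2   [-9, 2]
SWAP     [2, -9]
SWAP     [-9, 2]
OVER     [-9, 2, -9]
SUB      [-9, 11]
GT       [0]
DUP      [0, 0]
SWAP     [0, 0]
NEG      [0, 0]
ADD      [0]
DUP      [0, 0]
SWAP     [0, 0]
ADD      [0]
ADD  — needs 2 operands, stack has 1 → underflow

15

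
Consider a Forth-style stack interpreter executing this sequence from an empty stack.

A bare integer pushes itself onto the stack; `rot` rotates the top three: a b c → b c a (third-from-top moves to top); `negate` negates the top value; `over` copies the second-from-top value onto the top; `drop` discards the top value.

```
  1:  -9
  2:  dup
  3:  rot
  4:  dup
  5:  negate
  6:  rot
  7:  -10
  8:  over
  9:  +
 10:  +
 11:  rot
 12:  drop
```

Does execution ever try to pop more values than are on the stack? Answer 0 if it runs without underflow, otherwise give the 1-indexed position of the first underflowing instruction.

-9  → [-9]
dup → [-9, -9]
rot  — needs 3 operands, stack has 2 → underflow

3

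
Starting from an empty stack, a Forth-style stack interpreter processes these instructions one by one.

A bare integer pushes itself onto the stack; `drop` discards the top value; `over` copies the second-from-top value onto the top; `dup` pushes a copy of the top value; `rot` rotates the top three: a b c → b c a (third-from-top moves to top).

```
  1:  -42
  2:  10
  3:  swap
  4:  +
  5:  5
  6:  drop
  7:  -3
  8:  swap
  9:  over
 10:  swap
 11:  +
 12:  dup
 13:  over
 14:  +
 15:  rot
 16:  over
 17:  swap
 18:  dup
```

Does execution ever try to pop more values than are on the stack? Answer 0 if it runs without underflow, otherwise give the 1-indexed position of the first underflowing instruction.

-42  → -42
10   → -42 10
swap → 10 -42
+    → -32
5    → -32 5
drop → -32
-3   → -32 -3
swap → -3 -32
over → -3 -32 -3
swap → -3 -3 -32
+    → -3 -35
dup  → -3 -35 -35
over → -3 -35 -35 -35
+    → -3 -35 -70
rot  → -35 -70 -3
over → -35 -70 -3 -70
swap → -35 -70 -70 -3
dup  → -35 -70 -70 -3 -3

0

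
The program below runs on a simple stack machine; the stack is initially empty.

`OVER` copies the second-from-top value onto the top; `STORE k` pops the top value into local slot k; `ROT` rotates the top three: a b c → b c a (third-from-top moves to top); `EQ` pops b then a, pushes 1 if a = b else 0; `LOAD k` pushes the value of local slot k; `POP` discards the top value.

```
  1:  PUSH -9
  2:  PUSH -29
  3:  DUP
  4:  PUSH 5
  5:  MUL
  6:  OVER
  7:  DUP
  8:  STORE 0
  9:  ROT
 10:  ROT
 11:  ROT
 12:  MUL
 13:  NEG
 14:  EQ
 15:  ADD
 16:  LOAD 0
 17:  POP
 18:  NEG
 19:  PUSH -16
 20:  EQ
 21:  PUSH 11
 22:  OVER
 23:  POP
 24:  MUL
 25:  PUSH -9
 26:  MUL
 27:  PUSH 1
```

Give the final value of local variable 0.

-29

PUSH -9  → -9
PUSH -29 → -9 -29
DUP      → -9 -29 -29
PUSH 5   → -9 -29 -29 5
MUL      → -9 -29 -145
OVER     → -9 -29 -145 -29
DUP      → -9 -29 -145 -29 -29
STORE 0  → -9 -29 -145 -29
ROT      → -9 -145 -29 -29
ROT      → -9 -29 -29 -145
ROT      → -9 -29 -145 -29
MUL      → -9 -29 4205
NEG      → -9 -29 -4205
EQ       → -9 0
ADD      → -9
LOAD 0   → -9 -29
POP      → -9
NEG      → 9
PUSH -16 → 9 -16
EQ       → 0
PUSH 11  → 0 11
OVER     → 0 11 0
POP      → 0 11
MUL      → 0
PUSH -9  → 0 -9
MUL      → 0
PUSH 1   → 0 1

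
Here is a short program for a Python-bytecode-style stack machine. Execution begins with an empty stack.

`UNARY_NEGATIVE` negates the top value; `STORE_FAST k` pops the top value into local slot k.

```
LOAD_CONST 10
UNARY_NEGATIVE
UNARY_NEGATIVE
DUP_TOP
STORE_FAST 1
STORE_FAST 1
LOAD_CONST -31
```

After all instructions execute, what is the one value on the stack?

-31

LOAD_CONST 10  → 10
UNARY_NEGATIVE → -10
UNARY_NEGATIVE → 10
DUP_TOP        → 10 10
STORE_FAST 1   → 10
STORE_FAST 1   → (empty)
LOAD_CONST -31 → -31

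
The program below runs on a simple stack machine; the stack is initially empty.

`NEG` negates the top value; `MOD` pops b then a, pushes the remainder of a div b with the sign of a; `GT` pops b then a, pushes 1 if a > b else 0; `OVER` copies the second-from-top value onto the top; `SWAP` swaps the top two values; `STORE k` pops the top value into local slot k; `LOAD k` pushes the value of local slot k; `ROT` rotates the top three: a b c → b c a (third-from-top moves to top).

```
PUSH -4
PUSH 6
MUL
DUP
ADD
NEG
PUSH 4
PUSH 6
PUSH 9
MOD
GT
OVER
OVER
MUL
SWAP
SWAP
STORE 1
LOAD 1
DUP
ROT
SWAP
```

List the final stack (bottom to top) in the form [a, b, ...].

PUSH -4 : -4
PUSH 6  : -4 6
MUL     : -24
DUP     : -24 -24
ADD     : -48
NEG     : 48
PUSH 4  : 48 4
PUSH 6  : 48 4 6
PUSH 9  : 48 4 6 9
MOD     : 48 4 6
GT      : 48 0
OVER    : 48 0 48
OVER    : 48 0 48 0
MUL     : 48 0 0
SWAP    : 48 0 0
SWAP    : 48 0 0
STORE 1 : 48 0
LOAD 1  : 48 0 0
DUP     : 48 0 0 0
ROT     : 48 0 0 0
SWAP    : 48 0 0 0

[48, 0, 0, 0]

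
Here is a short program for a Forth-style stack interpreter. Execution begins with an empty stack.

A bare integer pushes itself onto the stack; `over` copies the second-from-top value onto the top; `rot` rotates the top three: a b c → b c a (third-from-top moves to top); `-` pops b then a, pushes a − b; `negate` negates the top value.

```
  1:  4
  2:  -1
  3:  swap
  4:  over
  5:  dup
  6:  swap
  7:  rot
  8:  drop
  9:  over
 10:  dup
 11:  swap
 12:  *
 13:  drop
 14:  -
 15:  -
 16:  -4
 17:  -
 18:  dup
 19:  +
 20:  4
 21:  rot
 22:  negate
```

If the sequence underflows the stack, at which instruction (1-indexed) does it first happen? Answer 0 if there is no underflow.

21

4    : [4]
-1   : [4, -1]
swap : [-1, 4]
over : [-1, 4, -1]
dup  : [-1, 4, -1, -1]
swap : [-1, 4, -1, -1]
rot  : [-1, -1, -1, 4]
drop : [-1, -1, -1]
over : [-1, -1, -1, -1]
dup  : [-1, -1, -1, -1, -1]
swap : [-1, -1, -1, -1, -1]
*    : [-1, -1, -1, 1]
drop : [-1, -1, -1]
-    : [-1, 0]
-    : [-1]
-4   : [-1, -4]
-    : [3]
dup  : [3, 3]
+    : [6]
4    : [6, 4]
rot  — needs 3 operands, stack has 2 → underflow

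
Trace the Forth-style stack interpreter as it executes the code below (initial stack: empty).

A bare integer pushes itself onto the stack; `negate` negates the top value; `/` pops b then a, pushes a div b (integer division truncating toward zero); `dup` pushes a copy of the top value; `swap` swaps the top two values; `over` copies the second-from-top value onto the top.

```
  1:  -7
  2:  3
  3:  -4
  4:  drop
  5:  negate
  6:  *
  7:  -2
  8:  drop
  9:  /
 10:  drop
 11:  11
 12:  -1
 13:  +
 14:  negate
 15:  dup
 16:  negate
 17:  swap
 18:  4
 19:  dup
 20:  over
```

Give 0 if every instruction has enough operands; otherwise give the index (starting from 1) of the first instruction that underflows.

-7     : -7
3      : -7 3
-4     : -7 3 -4
drop   : -7 3
negate : -7 -3
*      : 21
-2     : 21 -2
drop   : 21
/  — needs 2 operands, stack has 1 → underflow

9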